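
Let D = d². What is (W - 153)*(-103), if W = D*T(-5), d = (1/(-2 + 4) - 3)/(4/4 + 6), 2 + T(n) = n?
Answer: 443827/28 ≈ 15851.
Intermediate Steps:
T(n) = -2 + n
d = -5/14 (d = (1/2 - 3)/(4*(¼) + 6) = (½ - 3)/(1 + 6) = -5/2/7 = -5/2*⅐ = -5/14 ≈ -0.35714)
D = 25/196 (D = (-5/14)² = 25/196 ≈ 0.12755)
W = -25/28 (W = 25*(-2 - 5)/196 = (25/196)*(-7) = -25/28 ≈ -0.89286)
(W - 153)*(-103) = (-25/28 - 153)*(-103) = -4309/28*(-103) = 443827/28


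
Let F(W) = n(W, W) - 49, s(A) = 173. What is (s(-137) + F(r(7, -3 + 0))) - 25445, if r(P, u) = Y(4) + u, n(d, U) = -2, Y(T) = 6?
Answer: -25323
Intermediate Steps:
r(P, u) = 6 + u
F(W) = -51 (F(W) = -2 - 49 = -51)
(s(-137) + F(r(7, -3 + 0))) - 25445 = (173 - 51) - 25445 = 122 - 25445 = -25323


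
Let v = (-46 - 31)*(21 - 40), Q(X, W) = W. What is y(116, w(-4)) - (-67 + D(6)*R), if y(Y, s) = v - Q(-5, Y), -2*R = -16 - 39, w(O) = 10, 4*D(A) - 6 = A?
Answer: 2663/2 ≈ 1331.5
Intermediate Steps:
v = 1463 (v = -77*(-19) = 1463)
D(A) = 3/2 + A/4
R = 55/2 (R = -(-16 - 39)/2 = -½*(-55) = 55/2 ≈ 27.500)
y(Y, s) = 1463 - Y
y(116, w(-4)) - (-67 + D(6)*R) = (1463 - 1*116) - (-67 + (3/2 + (¼)*6)*(55/2)) = (1463 - 116) - (-67 + (3/2 + 3/2)*(55/2)) = 1347 - (-67 + 3*(55/2)) = 1347 - (-67 + 165/2) = 1347 - 1*31/2 = 1347 - 31/2 = 2663/2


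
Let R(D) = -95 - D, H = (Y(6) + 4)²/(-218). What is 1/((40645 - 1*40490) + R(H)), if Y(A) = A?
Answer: 109/6590 ≈ 0.016540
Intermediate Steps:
H = -50/109 (H = (6 + 4)²/(-218) = 10²*(-1/218) = 100*(-1/218) = -50/109 ≈ -0.45872)
1/((40645 - 1*40490) + R(H)) = 1/((40645 - 1*40490) + (-95 - 1*(-50/109))) = 1/((40645 - 40490) + (-95 + 50/109)) = 1/(155 - 10305/109) = 1/(6590/109) = 109/6590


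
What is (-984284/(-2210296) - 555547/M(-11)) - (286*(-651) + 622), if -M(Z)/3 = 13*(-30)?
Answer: 29915645476553/161627895 ≈ 1.8509e+5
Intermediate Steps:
M(Z) = 1170 (M(Z) = -39*(-30) = -3*(-390) = 1170)
(-984284/(-2210296) - 555547/M(-11)) - (286*(-651) + 622) = (-984284/(-2210296) - 555547/1170) - (286*(-651) + 622) = (-984284*(-1/2210296) - 555547*1/1170) - (-186186 + 622) = (246071/552574 - 555547/1170) - 1*(-185564) = -76673231227/161627895 + 185564 = 29915645476553/161627895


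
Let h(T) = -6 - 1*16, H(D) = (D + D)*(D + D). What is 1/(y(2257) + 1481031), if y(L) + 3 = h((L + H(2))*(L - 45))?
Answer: 1/1481006 ≈ 6.7522e-7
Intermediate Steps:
H(D) = 4*D² (H(D) = (2*D)*(2*D) = 4*D²)
h(T) = -22 (h(T) = -6 - 16 = -22)
y(L) = -25 (y(L) = -3 - 22 = -25)
1/(y(2257) + 1481031) = 1/(-25 + 1481031) = 1/1481006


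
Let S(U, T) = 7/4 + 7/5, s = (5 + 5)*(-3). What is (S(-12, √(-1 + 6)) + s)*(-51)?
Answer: 27387/20 ≈ 1369.3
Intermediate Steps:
s = -30 (s = 10*(-3) = -30)
S(U, T) = 63/20 (S(U, T) = 7*(¼) + 7*(⅕) = 7/4 + 7/5 = 63/20)
(S(-12, √(-1 + 6)) + s)*(-51) = (63/20 - 30)*(-51) = -537/20*(-51) = 27387/20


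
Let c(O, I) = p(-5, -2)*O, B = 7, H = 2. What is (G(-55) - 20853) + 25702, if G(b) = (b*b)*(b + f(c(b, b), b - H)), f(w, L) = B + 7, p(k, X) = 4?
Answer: -119176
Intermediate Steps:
c(O, I) = 4*O
f(w, L) = 14 (f(w, L) = 7 + 7 = 14)
G(b) = b²*(14 + b) (G(b) = (b*b)*(b + 14) = b²*(14 + b))
(G(-55) - 20853) + 25702 = ((-55)²*(14 - 55) - 20853) + 25702 = (3025*(-41) - 20853) + 25702 = (-124025 - 20853) + 25702 = -144878 + 25702 = -119176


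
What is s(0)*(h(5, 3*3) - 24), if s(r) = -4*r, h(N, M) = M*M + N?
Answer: 0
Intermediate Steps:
h(N, M) = N + M**2 (h(N, M) = M**2 + N = N + M**2)
s(0)*(h(5, 3*3) - 24) = (-4*0)*((5 + (3*3)**2) - 24) = 0*((5 + 9**2) - 24) = 0*((5 + 81) - 24) = 0*(86 - 24) = 0*62 = 0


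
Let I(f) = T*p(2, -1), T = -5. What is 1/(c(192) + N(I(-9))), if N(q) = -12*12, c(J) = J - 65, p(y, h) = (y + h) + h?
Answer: -1/17 ≈ -0.058824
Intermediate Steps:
p(y, h) = y + 2*h (p(y, h) = (h + y) + h = y + 2*h)
c(J) = -65 + J
I(f) = 0 (I(f) = -5*(2 + 2*(-1)) = -5*(2 - 2) = -5*0 = 0)
N(q) = -144
1/(c(192) + N(I(-9))) = 1/((-65 + 192) - 144) = 1/(127 - 144) = 1/(-17) = -1/17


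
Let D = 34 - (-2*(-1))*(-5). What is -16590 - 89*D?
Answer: -20506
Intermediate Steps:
D = 44 (D = 34 - 2*(-5) = 34 - 1*(-10) = 34 + 10 = 44)
-16590 - 89*D = -16590 - 89*44 = -16590 - 1*3916 = -16590 - 3916 = -20506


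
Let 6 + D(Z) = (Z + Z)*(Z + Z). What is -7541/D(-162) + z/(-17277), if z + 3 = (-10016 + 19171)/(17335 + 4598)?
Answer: -950537926967/13258986070590 ≈ -0.071690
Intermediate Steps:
D(Z) = -6 + 4*Z² (D(Z) = -6 + (Z + Z)*(Z + Z) = -6 + (2*Z)*(2*Z) = -6 + 4*Z²)
z = -56644/21933 (z = -3 + (-10016 + 19171)/(17335 + 4598) = -3 + 9155/21933 = -56644/21933 ≈ -2.5826)
-7541/D(-162) + z/(-17277) = -7541/(-6 + 4*(-162)²) - 56644/21933/(-17277) = -7541/(-6 + 4*26244) - 56644/21933*(-1/17277) = -7541/(-6 + 104976) + 56644/378936441 = -7541/104970 + 56644/378936441 = -950537926967/13258986070590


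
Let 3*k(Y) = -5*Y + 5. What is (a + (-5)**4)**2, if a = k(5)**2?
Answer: 36300625/81 ≈ 4.4816e+5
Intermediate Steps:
k(Y) = 5/3 - 5*Y/3 (k(Y) = (-5*Y + 5)/3 = (5 - 5*Y)/3 = 5/3 - 5*Y/3)
a = 400/9 (a = (5/3 - 5/3*5)**2 = (5/3 - 25/3)**2 = (-20/3)**2 = 400/9 ≈ 44.444)
(a + (-5)**4)**2 = (400/9 + (-5)**4)**2 = (400/9 + 625)**2 = (6025/9)**2 = 36300625/81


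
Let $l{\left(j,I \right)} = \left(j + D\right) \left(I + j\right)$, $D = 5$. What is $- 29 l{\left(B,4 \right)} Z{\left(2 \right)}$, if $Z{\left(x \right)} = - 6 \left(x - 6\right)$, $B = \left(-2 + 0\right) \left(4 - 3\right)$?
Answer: $-4176$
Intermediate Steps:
$B = -2$ ($B = \left(-2\right) 1 = -2$)
$l{\left(j,I \right)} = \left(5 + j\right) \left(I + j\right)$ ($l{\left(j,I \right)} = \left(j + 5\right) \left(I + j\right) = \left(5 + j\right) \left(I + j\right)$)
$Z{\left(x \right)} = 36 - 6 x$ ($Z{\left(x \right)} = - 6 \left(-6 + x\right) = 36 - 6 x$)
$- 29 l{\left(B,4 \right)} Z{\left(2 \right)} = - 29 \left(\left(-2\right)^{2} + 5 \cdot 4 + 5 \left(-2\right) + 4 \left(-2\right)\right) \left(36 - 12\right) = - 29 \left(4 + 20 - 10 - 8\right) \left(36 - 12\right) = \left(-29\right) 6 \cdot 24 = \left(-174\right) 24 = -4176$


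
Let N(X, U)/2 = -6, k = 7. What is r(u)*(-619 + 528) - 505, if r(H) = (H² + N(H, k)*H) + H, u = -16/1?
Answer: -39817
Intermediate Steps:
N(X, U) = -12 (N(X, U) = 2*(-6) = -12)
u = -16 (u = -16*1 = -16)
r(H) = H² - 11*H (r(H) = (H² - 12*H) + H = H² - 11*H)
r(u)*(-619 + 528) - 505 = (-16*(-11 - 16))*(-619 + 528) - 505 = -16*(-27)*(-91) - 505 = 432*(-91) - 505 = -39312 - 505 = -39817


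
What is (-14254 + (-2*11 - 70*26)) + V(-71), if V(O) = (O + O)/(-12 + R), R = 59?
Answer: -756654/47 ≈ -16099.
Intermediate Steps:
V(O) = 2*O/47 (V(O) = (O + O)/(-12 + 59) = (2*O)/47 = (2*O)*(1/47) = 2*O/47)
(-14254 + (-2*11 - 70*26)) + V(-71) = (-14254 + (-2*11 - 70*26)) + (2/47)*(-71) = (-14254 + (-22 - 1820)) - 142/47 = (-14254 - 1842) - 142/47 = -16096 - 142/47 = -756654/47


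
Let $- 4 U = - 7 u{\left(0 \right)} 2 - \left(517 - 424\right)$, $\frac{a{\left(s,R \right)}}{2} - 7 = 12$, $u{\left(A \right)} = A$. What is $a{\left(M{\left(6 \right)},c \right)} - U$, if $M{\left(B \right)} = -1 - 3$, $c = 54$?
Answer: $\frac{59}{4} \approx 14.75$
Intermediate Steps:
$M{\left(B \right)} = -4$ ($M{\left(B \right)} = -1 - 3 = -4$)
$a{\left(s,R \right)} = 38$ ($a{\left(s,R \right)} = 14 + 2 \cdot 12 = 14 + 24 = 38$)
$U = \frac{93}{4}$ ($U = - \frac{\left(-7\right) 0 \cdot 2 - \left(517 - 424\right)}{4} = - \frac{0 \cdot 2 - \left(517 - 424\right)}{4} = - \frac{0 - 93}{4} = \left(- \frac{1}{4}\right) \left(-93\right) = \frac{93}{4} \approx 23.25$)
$a{\left(M{\left(6 \right)},c \right)} - U = 38 - \frac{93}{4} = \frac{59}{4}$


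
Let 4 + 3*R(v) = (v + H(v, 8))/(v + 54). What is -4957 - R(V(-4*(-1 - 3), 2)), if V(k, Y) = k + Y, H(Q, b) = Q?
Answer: -29735/6 ≈ -4955.8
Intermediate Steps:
V(k, Y) = Y + k
R(v) = -4/3 + 2*v/(3*(54 + v)) (R(v) = -4/3 + ((v + v)/(v + 54))/3 = -4/3 + ((2*v)/(54 + v))/3 = -4/3 + (2*v/(54 + v))/3 = -4/3 + 2*v/(3*(54 + v)))
-4957 - R(V(-4*(-1 - 3), 2)) = -4957 - 2*(-108 - (2 - 4*(-1 - 3)))/(3*(54 + (2 - 4*(-1 - 3)))) = -4957 - 2*(-108 - (2 - 4*(-4)))/(3*(54 + (2 - 4*(-4)))) = -4957 - 2*(-108 - (2 + 16))/(3*(54 + (2 + 16))) = -4957 - 2*(-108 - 1*18)/(3*(54 + 18)) = -4957 - 2*(-108 - 18)/(3*72) = -4957 - 2*(-126)/(3*72) = -4957 - 1*(-7/6) = -4957 + 7/6 = -29735/6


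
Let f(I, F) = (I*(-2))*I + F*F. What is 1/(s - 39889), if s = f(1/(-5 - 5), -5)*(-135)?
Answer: -10/432613 ≈ -2.3115e-5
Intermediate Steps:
f(I, F) = F**2 - 2*I**2 (f(I, F) = (-2*I)*I + F**2 = -2*I**2 + F**2 = F**2 - 2*I**2)
s = -33723/10 (s = ((-5)**2 - 2/(-5 - 5)**2)*(-135) = (25 - 2*(1/(-10))**2)*(-135) = (25 - 2*(-1/10)**2)*(-135) = (25 - 2*1/100)*(-135) = (25 - 1/50)*(-135) = (1249/50)*(-135) = -33723/10 ≈ -3372.3)
1/(s - 39889) = 1/(-33723/10 - 39889) = 1/(-432613/10) = -10/432613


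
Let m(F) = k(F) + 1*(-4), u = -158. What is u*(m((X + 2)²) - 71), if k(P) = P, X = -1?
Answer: 11692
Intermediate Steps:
m(F) = -4 + F (m(F) = F + 1*(-4) = F - 4 = -4 + F)
u*(m((X + 2)²) - 71) = -158*((-4 + (-1 + 2)²) - 71) = -158*((-4 + 1²) - 71) = -158*((-4 + 1) - 71) = -158*(-3 - 71) = -158*(-74) = 11692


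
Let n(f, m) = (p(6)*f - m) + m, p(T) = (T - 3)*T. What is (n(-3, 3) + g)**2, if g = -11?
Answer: 4225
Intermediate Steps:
p(T) = T*(-3 + T) (p(T) = (-3 + T)*T = T*(-3 + T))
n(f, m) = 18*f (n(f, m) = ((6*(-3 + 6))*f - m) + m = ((6*3)*f - m) + m = (18*f - m) + m = (-m + 18*f) + m = 18*f)
(n(-3, 3) + g)**2 = (18*(-3) - 11)**2 = (-54 - 11)**2 = (-65)**2 = 4225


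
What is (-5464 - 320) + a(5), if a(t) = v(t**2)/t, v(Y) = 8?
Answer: -28912/5 ≈ -5782.4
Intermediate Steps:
a(t) = 8/t
(-5464 - 320) + a(5) = (-5464 - 320) + 8/5 = -5784 + 8*(1/5) = -5784 + 8/5 = -28912/5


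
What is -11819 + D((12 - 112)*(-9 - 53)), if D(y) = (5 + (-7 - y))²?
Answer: 38452985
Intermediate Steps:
D(y) = (-2 - y)²
-11819 + D((12 - 112)*(-9 - 53)) = -11819 + (2 + (12 - 112)*(-9 - 53))² = -11819 + (2 - 100*(-62))² = -11819 + (2 + 6200)² = -11819 + 6202² = -11819 + 38464804 = 38452985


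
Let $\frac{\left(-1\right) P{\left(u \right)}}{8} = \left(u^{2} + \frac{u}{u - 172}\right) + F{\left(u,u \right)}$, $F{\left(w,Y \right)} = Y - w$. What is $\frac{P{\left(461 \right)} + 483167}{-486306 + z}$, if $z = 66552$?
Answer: $\frac{351716977}{121308906} \approx 2.8993$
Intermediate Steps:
$P{\left(u \right)} = - 8 u^{2} - \frac{8 u}{-172 + u}$ ($P{\left(u \right)} = - 8 \left(\left(u^{2} + \frac{u}{u - 172}\right) + \left(u - u\right)\right) = - 8 \left(\left(u^{2} + \frac{u}{-172 + u}\right) + 0\right) = - 8 \left(u^{2} + \frac{u}{-172 + u}\right) = - 8 u^{2} - \frac{8 u}{-172 + u}$)
$\frac{P{\left(461 \right)} + 483167}{-486306 + z} = \frac{8 \cdot 461 \frac{1}{-172 + 461} \left(-1 - 461^{2} + 172 \cdot 461\right) + 483167}{-486306 + 66552} = \frac{8 \cdot 461 \cdot \frac{1}{289} \left(-1 - 212521 + 79292\right) + 483167}{-419754} = \left(8 \cdot 461 \cdot \frac{1}{289} \left(-1 - 212521 + 79292\right) + 483167\right) \left(- \frac{1}{419754}\right) = \left(8 \cdot 461 \cdot \frac{1}{289} \left(-133230\right) + 483167\right) \left(- \frac{1}{419754}\right) = \left(- \frac{491352240}{289} + 483167\right) \left(- \frac{1}{419754}\right) = \left(- \frac{351716977}{289}\right) \left(- \frac{1}{419754}\right) = \frac{351716977}{121308906}$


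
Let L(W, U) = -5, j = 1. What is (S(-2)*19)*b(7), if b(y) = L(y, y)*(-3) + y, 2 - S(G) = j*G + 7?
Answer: -1254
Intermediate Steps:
S(G) = -5 - G (S(G) = 2 - (1*G + 7) = 2 - (G + 7) = 2 - (7 + G) = 2 + (-7 - G) = -5 - G)
b(y) = 15 + y (b(y) = -5*(-3) + y = 15 + y)
(S(-2)*19)*b(7) = ((-5 - 1*(-2))*19)*(15 + 7) = ((-5 + 2)*19)*22 = -3*19*22 = -57*22 = -1254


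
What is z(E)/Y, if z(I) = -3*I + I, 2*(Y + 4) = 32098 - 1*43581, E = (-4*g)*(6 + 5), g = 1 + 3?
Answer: -704/11491 ≈ -0.061265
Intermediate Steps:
g = 4
E = -176 (E = (-4*4)*(6 + 5) = -16*11 = -176)
Y = -11491/2 (Y = -4 + (32098 - 1*43581)/2 = -4 + (32098 - 43581)/2 = -4 + (½)*(-11483) = -4 - 11483/2 = -11491/2 ≈ -5745.5)
z(I) = -2*I
z(E)/Y = (-2*(-176))/(-11491/2) = 352*(-2/11491) = -704/11491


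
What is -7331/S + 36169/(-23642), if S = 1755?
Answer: -236796097/41491710 ≈ -5.7071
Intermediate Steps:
-7331/S + 36169/(-23642) = -7331/1755 + 36169/(-23642) = -7331*1/1755 + 36169*(-1/23642) = -7331/1755 - 36169/23642 = -236796097/41491710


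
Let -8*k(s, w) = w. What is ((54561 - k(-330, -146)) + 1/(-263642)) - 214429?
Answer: -84305461447/527284 ≈ -1.5989e+5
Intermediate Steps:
k(s, w) = -w/8
((54561 - k(-330, -146)) + 1/(-263642)) - 214429 = ((54561 - (-1)*(-146)/8) + 1/(-263642)) - 214429 = ((54561 - 1*73/4) - 1/263642) - 214429 = ((54561 - 73/4) - 1/263642) - 214429 = (218171/4 - 1/263642) - 214429 = 28759519389/527284 - 214429 = -84305461447/527284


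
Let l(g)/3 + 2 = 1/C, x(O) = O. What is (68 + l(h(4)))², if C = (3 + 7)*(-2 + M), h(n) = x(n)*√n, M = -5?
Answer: 18809569/4900 ≈ 3838.7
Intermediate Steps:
h(n) = n^(3/2) (h(n) = n*√n = n^(3/2))
C = -70 (C = (3 + 7)*(-2 - 5) = 10*(-7) = -70)
l(g) = -423/70 (l(g) = -6 + 3/(-70) = -6 + 3*(-1/70) = -6 - 3/70 = -423/70)
(68 + l(h(4)))² = (68 - 423/70)² = (4337/70)² = 18809569/4900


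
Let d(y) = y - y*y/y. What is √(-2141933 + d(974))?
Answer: I*√2141933 ≈ 1463.5*I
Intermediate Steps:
d(y) = 0 (d(y) = y - y = 0)
√(-2141933 + d(974)) = √(-2141933 + 0) = √(-2141933) = I*√2141933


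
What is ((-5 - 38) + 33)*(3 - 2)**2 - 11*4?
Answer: -54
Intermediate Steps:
((-5 - 38) + 33)*(3 - 2)**2 - 11*4 = (-43 + 33)*1**2 - 44 = -10*1 - 44 = -10 - 44 = -54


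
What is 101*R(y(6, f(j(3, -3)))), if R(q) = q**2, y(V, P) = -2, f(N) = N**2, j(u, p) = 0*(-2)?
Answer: 404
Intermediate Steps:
j(u, p) = 0
101*R(y(6, f(j(3, -3)))) = 101*(-2)**2 = 101*4 = 404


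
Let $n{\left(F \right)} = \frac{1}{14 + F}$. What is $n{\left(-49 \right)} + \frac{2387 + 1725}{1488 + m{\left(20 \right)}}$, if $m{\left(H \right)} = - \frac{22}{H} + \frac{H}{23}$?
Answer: $\frac{32759413}{11976545} \approx 2.7353$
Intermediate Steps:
$m{\left(H \right)} = - \frac{22}{H} + \frac{H}{23}$ ($m{\left(H \right)} = - \frac{22}{H} + H \frac{1}{23} = - \frac{22}{H} + \frac{H}{23}$)
$n{\left(-49 \right)} + \frac{2387 + 1725}{1488 + m{\left(20 \right)}} = \frac{1}{14 - 49} + \frac{2387 + 1725}{1488 + \left(- \frac{22}{20} + \frac{1}{23} \cdot 20\right)} = \frac{1}{-35} + \frac{4112}{1488 + \left(\left(-22\right) \frac{1}{20} + \frac{20}{23}\right)} = - \frac{1}{35} + \frac{4112}{1488 + \left(- \frac{11}{10} + \frac{20}{23}\right)} = - \frac{1}{35} + \frac{4112}{1488 - \frac{53}{230}} = - \frac{1}{35} + \frac{4112}{\frac{342187}{230}} = - \frac{1}{35} + 4112 \cdot \frac{230}{342187} = - \frac{1}{35} + \frac{945760}{342187} = \frac{32759413}{11976545}$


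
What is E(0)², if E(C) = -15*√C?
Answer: 0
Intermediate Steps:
E(0)² = (-15*√0)² = (-15*0)² = 0² = 0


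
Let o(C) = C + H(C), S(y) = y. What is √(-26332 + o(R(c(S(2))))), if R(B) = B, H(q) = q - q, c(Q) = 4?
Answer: 2*I*√6582 ≈ 162.26*I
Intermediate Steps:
H(q) = 0
o(C) = C (o(C) = C + 0 = C)
√(-26332 + o(R(c(S(2))))) = √(-26332 + 4) = √(-26328) = 2*I*√6582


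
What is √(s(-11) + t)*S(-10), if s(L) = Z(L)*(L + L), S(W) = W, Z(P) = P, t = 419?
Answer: -10*√661 ≈ -257.10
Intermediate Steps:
s(L) = 2*L² (s(L) = L*(L + L) = L*(2*L) = 2*L²)
√(s(-11) + t)*S(-10) = √(2*(-11)² + 419)*(-10) = √(2*121 + 419)*(-10) = √(242 + 419)*(-10) = √661*(-10) = -10*√661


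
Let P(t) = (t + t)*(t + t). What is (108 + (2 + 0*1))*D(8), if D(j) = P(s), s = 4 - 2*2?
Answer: 0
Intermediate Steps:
s = 0 (s = 4 - 4 = 0)
P(t) = 4*t² (P(t) = (2*t)*(2*t) = 4*t²)
D(j) = 0 (D(j) = 4*0² = 4*0 = 0)
(108 + (2 + 0*1))*D(8) = (108 + (2 + 0*1))*0 = (108 + (2 + 0))*0 = (108 + 2)*0 = 110*0 = 0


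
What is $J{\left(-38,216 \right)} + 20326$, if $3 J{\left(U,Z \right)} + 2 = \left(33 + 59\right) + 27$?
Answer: $20365$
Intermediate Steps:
$J{\left(U,Z \right)} = 39$ ($J{\left(U,Z \right)} = - \frac{2}{3} + \frac{\left(33 + 59\right) + 27}{3} = - \frac{2}{3} + \frac{92 + 27}{3} = - \frac{2}{3} + \frac{1}{3} \cdot 119 = - \frac{2}{3} + \frac{119}{3} = 39$)
$J{\left(-38,216 \right)} + 20326 = 39 + 20326 = 20365$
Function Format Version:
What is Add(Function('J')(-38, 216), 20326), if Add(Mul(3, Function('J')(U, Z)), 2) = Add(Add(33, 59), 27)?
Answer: 20365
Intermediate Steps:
Function('J')(U, Z) = 39 (Function('J')(U, Z) = Add(Rational(-2, 3), Mul(Rational(1, 3), Add(Add(33, 59), 27))) = Add(Rational(-2, 3), Mul(Rational(1, 3), Add(92, 27))) = Add(Rational(-2, 3), Mul(Rational(1, 3), 119)) = Add(Rational(-2, 3), Rational(119, 3)) = 39)
Add(Function('J')(-38, 216), 20326) = Add(39, 20326) = 20365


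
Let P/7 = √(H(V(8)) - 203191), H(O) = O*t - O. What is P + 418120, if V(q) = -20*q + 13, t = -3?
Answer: 418120 + 7*I*√202603 ≈ 4.1812e+5 + 3150.8*I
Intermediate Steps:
V(q) = 13 - 20*q
H(O) = -4*O (H(O) = O*(-3) - O = -3*O - O = -4*O)
P = 7*I*√202603 (P = 7*√(-4*(13 - 20*8) - 203191) = 7*√(-4*(13 - 160) - 203191) = 7*√(-4*(-147) - 203191) = 7*√(588 - 203191) = 7*√(-202603) = 7*(I*√202603) = 7*I*√202603 ≈ 3150.8*I)
P + 418120 = 7*I*√202603 + 418120 = 418120 + 7*I*√202603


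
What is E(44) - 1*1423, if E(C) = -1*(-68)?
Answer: -1355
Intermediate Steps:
E(C) = 68
E(44) - 1*1423 = 68 - 1*1423 = 68 - 1423 = -1355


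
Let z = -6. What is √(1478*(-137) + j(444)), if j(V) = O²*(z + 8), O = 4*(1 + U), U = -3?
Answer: I*√202358 ≈ 449.84*I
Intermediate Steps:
O = -8 (O = 4*(1 - 3) = 4*(-2) = -8)
j(V) = 128 (j(V) = (-8)²*(-6 + 8) = 64*2 = 128)
√(1478*(-137) + j(444)) = √(1478*(-137) + 128) = √(-202486 + 128) = √(-202358) = I*√202358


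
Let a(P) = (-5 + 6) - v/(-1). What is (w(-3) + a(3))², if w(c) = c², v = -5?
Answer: 25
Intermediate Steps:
a(P) = -4 (a(P) = (-5 + 6) - (-5)/(-1) = 1 - (-5)*(-1) = 1 - 1*5 = 1 - 5 = -4)
(w(-3) + a(3))² = ((-3)² - 4)² = (9 - 4)² = 5² = 25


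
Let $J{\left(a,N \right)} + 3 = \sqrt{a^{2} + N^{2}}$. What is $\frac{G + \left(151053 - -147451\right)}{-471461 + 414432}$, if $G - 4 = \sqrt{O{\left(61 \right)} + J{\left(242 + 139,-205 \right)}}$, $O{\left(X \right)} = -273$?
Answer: $- \frac{42644}{8147} - \frac{\sqrt{-276 + \sqrt{187186}}}{57029} \approx -5.2345$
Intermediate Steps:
$J{\left(a,N \right)} = -3 + \sqrt{N^{2} + a^{2}}$ ($J{\left(a,N \right)} = -3 + \sqrt{a^{2} + N^{2}} = -3 + \sqrt{N^{2} + a^{2}}$)
$G = 4 + \sqrt{-276 + \sqrt{187186}}$ ($G = 4 + \sqrt{-273 - \left(3 - \sqrt{\left(-205\right)^{2} + \left(242 + 139\right)^{2}}\right)} = 4 + \sqrt{-273 - \left(3 - \sqrt{42025 + 381^{2}}\right)} = 4 + \sqrt{-273 - \left(3 - \sqrt{42025 + 145161}\right)} = 4 + \sqrt{-273 - \left(3 - \sqrt{187186}\right)} = 4 + \sqrt{-276 + \sqrt{187186}} \approx 16.516$)
$\frac{G + \left(151053 - -147451\right)}{-471461 + 414432} = \frac{\left(4 + \sqrt{-276 + \sqrt{187186}}\right) + \left(151053 - -147451\right)}{-471461 + 414432} = \frac{\left(4 + \sqrt{-276 + \sqrt{187186}}\right) + \left(151053 + 147451\right)}{-57029} = \left(\left(4 + \sqrt{-276 + \sqrt{187186}}\right) + 298504\right) \left(- \frac{1}{57029}\right) = \left(298508 + \sqrt{-276 + \sqrt{187186}}\right) \left(- \frac{1}{57029}\right) = - \frac{42644}{8147} - \frac{\sqrt{-276 + \sqrt{187186}}}{57029}$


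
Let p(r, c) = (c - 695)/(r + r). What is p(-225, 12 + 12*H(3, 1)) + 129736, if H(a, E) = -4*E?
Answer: 58381931/450 ≈ 1.2974e+5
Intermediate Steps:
p(r, c) = (-695 + c)/(2*r) (p(r, c) = (-695 + c)/((2*r)) = (-695 + c)*(1/(2*r)) = (-695 + c)/(2*r))
p(-225, 12 + 12*H(3, 1)) + 129736 = (½)*(-695 + (12 + 12*(-4*1)))/(-225) + 129736 = (½)*(-1/225)*(-695 + (12 + 12*(-4))) + 129736 = (½)*(-1/225)*(-695 + (12 - 48)) + 129736 = (½)*(-1/225)*(-695 - 36) + 129736 = (½)*(-1/225)*(-731) + 129736 = 731/450 + 129736 = 58381931/450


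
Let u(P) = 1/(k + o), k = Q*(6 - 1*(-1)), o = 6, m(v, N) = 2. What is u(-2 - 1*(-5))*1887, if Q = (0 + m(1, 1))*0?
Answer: 629/2 ≈ 314.50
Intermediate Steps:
Q = 0 (Q = (0 + 2)*0 = 2*0 = 0)
k = 0 (k = 0*(6 - 1*(-1)) = 0*(6 + 1) = 0*7 = 0)
u(P) = ⅙ (u(P) = 1/(0 + 6) = 1/6 = ⅙)
u(-2 - 1*(-5))*1887 = (⅙)*1887 = 629/2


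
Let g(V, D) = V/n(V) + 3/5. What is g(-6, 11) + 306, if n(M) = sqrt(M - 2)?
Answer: 1533/5 + 3*I*sqrt(2)/2 ≈ 306.6 + 2.1213*I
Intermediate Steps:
n(M) = sqrt(-2 + M)
g(V, D) = 3/5 + V/sqrt(-2 + V) (g(V, D) = V/(sqrt(-2 + V)) + 3/5 = V/sqrt(-2 + V) + 3*(1/5) = V/sqrt(-2 + V) + 3/5 = 3/5 + V/sqrt(-2 + V))
g(-6, 11) + 306 = (3/5 - 6/sqrt(-2 - 6)) + 306 = (3/5 - (-3)*I*sqrt(2)/2) + 306 = (3/5 + 3*I*sqrt(2)/2) + 306 = 1533/5 + 3*I*sqrt(2)/2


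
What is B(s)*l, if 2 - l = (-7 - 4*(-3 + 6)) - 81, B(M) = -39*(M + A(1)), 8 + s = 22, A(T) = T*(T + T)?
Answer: -63648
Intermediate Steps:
A(T) = 2*T² (A(T) = T*(2*T) = 2*T²)
s = 14 (s = -8 + 22 = 14)
B(M) = -78 - 39*M (B(M) = -39*(M + 2*1²) = -39*(M + 2*1) = -39*(M + 2) = -39*(2 + M) = -78 - 39*M)
l = 102 (l = 2 - ((-7 - 4*(-3 + 6)) - 81) = 2 - ((-7 - 4*3) - 81) = 2 - ((-7 - 12) - 81) = 2 - (-19 - 81) = 2 - 1*(-100) = 2 + 100 = 102)
B(s)*l = (-78 - 39*14)*102 = (-78 - 546)*102 = -624*102 = -63648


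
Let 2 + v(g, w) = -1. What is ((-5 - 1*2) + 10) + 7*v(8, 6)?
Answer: -18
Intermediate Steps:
v(g, w) = -3 (v(g, w) = -2 - 1 = -3)
((-5 - 1*2) + 10) + 7*v(8, 6) = ((-5 - 1*2) + 10) + 7*(-3) = ((-5 - 2) + 10) - 21 = (-7 + 10) - 21 = 3 - 21 = -18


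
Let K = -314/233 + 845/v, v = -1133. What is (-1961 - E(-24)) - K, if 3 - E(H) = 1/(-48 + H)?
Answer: -37290629917/19007208 ≈ -1961.9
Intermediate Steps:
E(H) = 3 - 1/(-48 + H)
K = -552647/263989 (K = -314/233 + 845/(-1133) = -314*1/233 + 845*(-1/1133) = -314/233 - 845/1133 = -552647/263989 ≈ -2.0934)
(-1961 - E(-24)) - K = (-1961 - (-145 + 3*(-24))/(-48 - 24)) - 1*(-552647/263989) = (-1961 - (-145 - 72)/(-72)) + 552647/263989 = (-1961 - (-1)*(-217)/72) + 552647/263989 = (-1961 - 1*217/72) + 552647/263989 = (-1961 - 217/72) + 552647/263989 = -141409/72 + 552647/263989 = -37290629917/19007208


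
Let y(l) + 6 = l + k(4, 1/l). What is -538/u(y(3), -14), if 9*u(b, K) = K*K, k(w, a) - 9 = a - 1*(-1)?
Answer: -2421/98 ≈ -24.704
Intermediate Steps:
k(w, a) = 10 + a (k(w, a) = 9 + (a - 1*(-1)) = 9 + (a + 1) = 9 + (1 + a) = 10 + a)
y(l) = 4 + l + 1/l (y(l) = -6 + (l + (10 + 1/l)) = -6 + (10 + l + 1/l) = 4 + l + 1/l)
u(b, K) = K**2/9 (u(b, K) = (K*K)/9 = K**2/9)
-538/u(y(3), -14) = -538/((1/9)*(-14)**2) = -538/((1/9)*196) = -538/196/9 = -538*9/196 = -2421/98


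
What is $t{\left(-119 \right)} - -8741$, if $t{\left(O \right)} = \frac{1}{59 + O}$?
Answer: $\frac{524459}{60} \approx 8741.0$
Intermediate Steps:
$t{\left(-119 \right)} - -8741 = \frac{1}{59 - 119} - -8741 = \frac{1}{-60} + 8741 = - \frac{1}{60} + 8741 = \frac{524459}{60}$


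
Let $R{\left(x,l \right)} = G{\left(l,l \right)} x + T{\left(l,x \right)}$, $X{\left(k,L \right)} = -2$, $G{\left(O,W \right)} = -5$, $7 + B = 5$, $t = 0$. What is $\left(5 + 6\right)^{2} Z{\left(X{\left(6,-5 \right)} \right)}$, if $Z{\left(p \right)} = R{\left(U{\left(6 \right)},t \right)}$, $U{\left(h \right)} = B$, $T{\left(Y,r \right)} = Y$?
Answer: $1210$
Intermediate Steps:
$B = -2$ ($B = -7 + 5 = -2$)
$U{\left(h \right)} = -2$
$R{\left(x,l \right)} = l - 5 x$ ($R{\left(x,l \right)} = - 5 x + l = l - 5 x$)
$Z{\left(p \right)} = 10$ ($Z{\left(p \right)} = 0 - -10 = 0 + 10 = 10$)
$\left(5 + 6\right)^{2} Z{\left(X{\left(6,-5 \right)} \right)} = \left(5 + 6\right)^{2} \cdot 10 = 11^{2} \cdot 10 = 121 \cdot 10 = 1210$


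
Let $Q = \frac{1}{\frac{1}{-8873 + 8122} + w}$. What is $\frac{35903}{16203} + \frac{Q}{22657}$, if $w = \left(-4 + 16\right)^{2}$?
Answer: $\frac{87969397397206}{39700524994053} \approx 2.2158$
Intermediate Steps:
$w = 144$ ($w = 12^{2} = 144$)
$Q = \frac{751}{108143}$ ($Q = \frac{1}{\frac{1}{-8873 + 8122} + 144} = \frac{1}{\frac{1}{-751} + 144} = \frac{1}{- \frac{1}{751} + 144} = \frac{1}{\frac{108143}{751}} = \frac{751}{108143} \approx 0.0069445$)
$\frac{35903}{16203} + \frac{Q}{22657} = \frac{35903}{16203} + \frac{751}{108143 \cdot 22657} = 35903 \cdot \frac{1}{16203} + \frac{751}{108143} \cdot \frac{1}{22657} = \frac{35903}{16203} + \frac{751}{2450195951} = \frac{87969397397206}{39700524994053}$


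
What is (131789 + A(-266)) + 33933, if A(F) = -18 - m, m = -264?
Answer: 165968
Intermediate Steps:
A(F) = 246 (A(F) = -18 - 1*(-264) = -18 + 264 = 246)
(131789 + A(-266)) + 33933 = (131789 + 246) + 33933 = 132035 + 33933 = 165968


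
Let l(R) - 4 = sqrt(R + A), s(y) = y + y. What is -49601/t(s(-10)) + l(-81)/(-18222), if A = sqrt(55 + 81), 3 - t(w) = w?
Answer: -451914757/209553 - I*sqrt(81 - 2*sqrt(34))/18222 ≈ -2156.6 - 0.00045697*I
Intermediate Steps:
s(y) = 2*y
t(w) = 3 - w
A = 2*sqrt(34) (A = sqrt(136) = 2*sqrt(34) ≈ 11.662)
l(R) = 4 + sqrt(R + 2*sqrt(34))
-49601/t(s(-10)) + l(-81)/(-18222) = -49601/(3 - 2*(-10)) + (4 + sqrt(-81 + 2*sqrt(34)))/(-18222) = -49601/(3 - 1*(-20)) + (4 + sqrt(-81 + 2*sqrt(34)))*(-1/18222) = -49601/(3 + 20) + (-2/9111 - sqrt(-81 + 2*sqrt(34))/18222) = -49601/23 + (-2/9111 - sqrt(-81 + 2*sqrt(34))/18222) = -451914757/209553 - sqrt(-81 + 2*sqrt(34))/18222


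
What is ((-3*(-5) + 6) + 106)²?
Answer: 16129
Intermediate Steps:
((-3*(-5) + 6) + 106)² = ((15 + 6) + 106)² = (21 + 106)² = 127² = 16129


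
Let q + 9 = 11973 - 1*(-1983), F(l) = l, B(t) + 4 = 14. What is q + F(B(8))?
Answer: 13957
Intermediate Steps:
B(t) = 10 (B(t) = -4 + 14 = 10)
q = 13947 (q = -9 + (11973 - 1*(-1983)) = -9 + (11973 + 1983) = -9 + 13956 = 13947)
q + F(B(8)) = 13947 + 10 = 13957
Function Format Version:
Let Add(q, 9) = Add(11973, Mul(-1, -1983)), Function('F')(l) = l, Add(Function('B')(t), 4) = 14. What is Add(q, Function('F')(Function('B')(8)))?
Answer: 13957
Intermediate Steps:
Function('B')(t) = 10 (Function('B')(t) = Add(-4, 14) = 10)
q = 13947 (q = Add(-9, Add(11973, Mul(-1, -1983))) = Add(-9, Add(11973, 1983)) = Add(-9, 13956) = 13947)
Add(q, Function('F')(Function('B')(8))) = Add(13947, 10) = 13957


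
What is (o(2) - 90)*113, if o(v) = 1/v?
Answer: -20227/2 ≈ -10114.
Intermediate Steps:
(o(2) - 90)*113 = (1/2 - 90)*113 = (½ - 90)*113 = -179/2*113 = -20227/2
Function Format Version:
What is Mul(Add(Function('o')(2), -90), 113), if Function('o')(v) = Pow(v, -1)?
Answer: Rational(-20227, 2) ≈ -10114.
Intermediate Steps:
Mul(Add(Function('o')(2), -90), 113) = Mul(Add(Pow(2, -1), -90), 113) = Mul(Add(Rational(1, 2), -90), 113) = Mul(Rational(-179, 2), 113) = Rational(-20227, 2)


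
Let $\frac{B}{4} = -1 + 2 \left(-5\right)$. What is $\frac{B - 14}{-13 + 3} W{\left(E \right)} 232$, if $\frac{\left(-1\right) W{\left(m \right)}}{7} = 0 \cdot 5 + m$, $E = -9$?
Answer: $\frac{423864}{5} \approx 84773.0$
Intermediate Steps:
$B = -44$ ($B = 4 \left(-1 + 2 \left(-5\right)\right) = 4 \left(-1 - 10\right) = 4 \left(-11\right) = -44$)
$W{\left(m \right)} = - 7 m$ ($W{\left(m \right)} = - 7 \left(0 \cdot 5 + m\right) = - 7 \left(0 + m\right) = - 7 m$)
$\frac{B - 14}{-13 + 3} W{\left(E \right)} 232 = \frac{-44 - 14}{-13 + 3} \left(\left(-7\right) \left(-9\right)\right) 232 = - \frac{58}{-10} \cdot 63 \cdot 232 = \left(-58\right) \left(- \frac{1}{10}\right) 63 \cdot 232 = \frac{29}{5} \cdot 63 \cdot 232 = \frac{1827}{5} \cdot 232 = \frac{423864}{5}$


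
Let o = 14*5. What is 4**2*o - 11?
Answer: 1109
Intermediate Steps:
o = 70
4**2*o - 11 = 4**2*70 - 11 = 16*70 - 11 = 1120 - 11 = 1109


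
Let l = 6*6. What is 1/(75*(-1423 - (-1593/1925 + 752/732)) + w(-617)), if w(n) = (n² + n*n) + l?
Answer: 4697/3075003852 ≈ 1.5275e-6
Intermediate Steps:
l = 36
w(n) = 36 + 2*n² (w(n) = (n² + n*n) + 36 = (n² + n²) + 36 = 2*n² + 36 = 36 + 2*n²)
1/(75*(-1423 - (-1593/1925 + 752/732)) + w(-617)) = 1/(75*(-1423 - (-1593/1925 + 752/732)) + (36 + 2*(-617)²)) = 1/(75*(-1423 - (-1593*1/1925 + 752*(1/732))) + (36 + 2*380689)) = 1/(75*(-1423 - (-1593/1925 + 188/183)) + (36 + 761378)) = 1/(75*(-1423 - 1*70381/352275) + 761414) = 1/(75*(-1423 - 70381/352275) + 761414) = 1/(75*(-501357706/352275) + 761414) = 1/(-501357706/4697 + 761414) = 1/(3075003852/4697) = 4697/3075003852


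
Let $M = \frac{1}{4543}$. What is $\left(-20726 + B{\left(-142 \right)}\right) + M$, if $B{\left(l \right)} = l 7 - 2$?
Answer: $- \frac{98683045}{4543} \approx -21722.0$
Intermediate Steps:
$B{\left(l \right)} = -2 + 7 l$ ($B{\left(l \right)} = 7 l - 2 = -2 + 7 l$)
$M = \frac{1}{4543} \approx 0.00022012$
$\left(-20726 + B{\left(-142 \right)}\right) + M = \left(-20726 + \left(-2 + 7 \left(-142\right)\right)\right) + \frac{1}{4543} = \left(-20726 - 996\right) + \frac{1}{4543} = -21722 + \frac{1}{4543} = - \frac{98683045}{4543}$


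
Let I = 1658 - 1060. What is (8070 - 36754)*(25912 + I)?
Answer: -760412840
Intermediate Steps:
I = 598
(8070 - 36754)*(25912 + I) = (8070 - 36754)*(25912 + 598) = -28684*26510 = -760412840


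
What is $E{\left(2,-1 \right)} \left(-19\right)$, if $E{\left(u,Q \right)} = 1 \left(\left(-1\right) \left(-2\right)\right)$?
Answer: $-38$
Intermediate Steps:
$E{\left(u,Q \right)} = 2$ ($E{\left(u,Q \right)} = 1 \cdot 2 = 2$)
$E{\left(2,-1 \right)} \left(-19\right) = 2 \left(-19\right) = -38$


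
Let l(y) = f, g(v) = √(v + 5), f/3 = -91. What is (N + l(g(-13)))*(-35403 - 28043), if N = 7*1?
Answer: 16876636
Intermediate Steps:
f = -273 (f = 3*(-91) = -273)
g(v) = √(5 + v)
l(y) = -273
N = 7
(N + l(g(-13)))*(-35403 - 28043) = (7 - 273)*(-35403 - 28043) = -266*(-63446) = 16876636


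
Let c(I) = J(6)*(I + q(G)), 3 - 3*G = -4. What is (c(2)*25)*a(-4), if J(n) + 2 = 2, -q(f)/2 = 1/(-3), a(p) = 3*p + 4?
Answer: 0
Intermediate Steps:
a(p) = 4 + 3*p
G = 7/3 (G = 1 - 1/3*(-4) = 1 + 4/3 = 7/3 ≈ 2.3333)
q(f) = 2/3 (q(f) = -2/(-3) = -2*(-1/3) = 2/3)
J(n) = 0 (J(n) = -2 + 2 = 0)
c(I) = 0 (c(I) = 0*(I + 2/3) = 0*(2/3 + I) = 0)
(c(2)*25)*a(-4) = (0*25)*(4 + 3*(-4)) = 0*(4 - 12) = 0*(-8) = 0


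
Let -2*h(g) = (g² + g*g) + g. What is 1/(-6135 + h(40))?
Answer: -1/7755 ≈ -0.00012895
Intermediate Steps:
h(g) = -g² - g/2 (h(g) = -((g² + g*g) + g)/2 = -((g² + g²) + g)/2 = -(2*g² + g)/2 = -(g + 2*g²)/2 = -g² - g/2)
1/(-6135 + h(40)) = 1/(-6135 - 1*40*(½ + 40)) = 1/(-6135 - 1*40*81/2) = 1/(-6135 - 1620) = 1/(-7755) = -1/7755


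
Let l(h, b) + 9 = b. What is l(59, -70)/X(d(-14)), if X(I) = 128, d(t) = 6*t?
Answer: -79/128 ≈ -0.61719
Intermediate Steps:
l(h, b) = -9 + b
l(59, -70)/X(d(-14)) = (-9 - 70)/128 = -79*1/128 = -79/128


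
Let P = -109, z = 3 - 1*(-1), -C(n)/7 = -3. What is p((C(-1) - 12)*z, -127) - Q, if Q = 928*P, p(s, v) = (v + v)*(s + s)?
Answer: 82864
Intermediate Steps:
C(n) = 21 (C(n) = -7*(-3) = 21)
z = 4 (z = 3 + 1 = 4)
p(s, v) = 4*s*v (p(s, v) = (2*v)*(2*s) = 4*s*v)
Q = -101152 (Q = 928*(-109) = -101152)
p((C(-1) - 12)*z, -127) - Q = 4*((21 - 12)*4)*(-127) - 1*(-101152) = 4*(9*4)*(-127) + 101152 = 4*36*(-127) + 101152 = -18288 + 101152 = 82864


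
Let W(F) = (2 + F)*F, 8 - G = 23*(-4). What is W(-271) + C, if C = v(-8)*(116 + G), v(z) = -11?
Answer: 70523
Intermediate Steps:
G = 100 (G = 8 - 23*(-4) = 8 - 1*(-92) = 8 + 92 = 100)
W(F) = F*(2 + F)
C = -2376 (C = -11*(116 + 100) = -11*216 = -2376)
W(-271) + C = -271*(2 - 271) - 2376 = -271*(-269) - 2376 = 72899 - 2376 = 70523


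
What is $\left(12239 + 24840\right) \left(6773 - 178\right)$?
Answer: $244536005$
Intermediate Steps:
$\left(12239 + 24840\right) \left(6773 - 178\right) = 37079 \cdot 6595 = 244536005$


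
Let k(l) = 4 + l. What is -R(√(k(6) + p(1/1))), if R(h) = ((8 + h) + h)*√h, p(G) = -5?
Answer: 2*5^(¼)*(-4 - √5) ≈ -18.650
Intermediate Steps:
R(h) = √h*(8 + 2*h) (R(h) = (8 + 2*h)*√h = √h*(8 + 2*h))
-R(√(k(6) + p(1/1))) = -2*√(√((4 + 6) - 5))*(4 + √((4 + 6) - 5)) = -2*√(√(10 - 5))*(4 + √(10 - 5)) = -2*√(√5)*(4 + √5) = -2*5^(¼)*(4 + √5)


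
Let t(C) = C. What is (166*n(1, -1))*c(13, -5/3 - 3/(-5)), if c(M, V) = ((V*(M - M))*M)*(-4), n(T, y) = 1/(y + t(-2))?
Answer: 0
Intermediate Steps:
n(T, y) = 1/(-2 + y) (n(T, y) = 1/(y - 2) = 1/(-2 + y))
c(M, V) = 0 (c(M, V) = ((V*0)*M)*(-4) = (0*M)*(-4) = 0*(-4) = 0)
(166*n(1, -1))*c(13, -5/3 - 3/(-5)) = (166/(-2 - 1))*0 = (166/(-3))*0 = (166*(-1/3))*0 = -166/3*0 = 0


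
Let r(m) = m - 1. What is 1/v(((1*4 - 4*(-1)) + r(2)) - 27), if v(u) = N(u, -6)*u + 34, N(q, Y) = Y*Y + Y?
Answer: -1/506 ≈ -0.0019763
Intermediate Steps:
N(q, Y) = Y + Y**2 (N(q, Y) = Y**2 + Y = Y + Y**2)
r(m) = -1 + m
v(u) = 34 + 30*u (v(u) = (-6*(1 - 6))*u + 34 = (-6*(-5))*u + 34 = 30*u + 34 = 34 + 30*u)
1/v(((1*4 - 4*(-1)) + r(2)) - 27) = 1/(34 + 30*(((1*4 - 4*(-1)) + (-1 + 2)) - 27)) = 1/(34 + 30*(((4 + 4) + 1) - 27)) = 1/(34 + 30*((8 + 1) - 27)) = 1/(34 + 30*(9 - 27)) = 1/(34 + 30*(-18)) = 1/(34 - 540) = 1/(-506) = -1/506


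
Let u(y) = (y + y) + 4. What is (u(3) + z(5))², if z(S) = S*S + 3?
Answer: 1444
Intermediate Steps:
z(S) = 3 + S² (z(S) = S² + 3 = 3 + S²)
u(y) = 4 + 2*y (u(y) = 2*y + 4 = 4 + 2*y)
(u(3) + z(5))² = ((4 + 2*3) + (3 + 5²))² = ((4 + 6) + (3 + 25))² = (10 + 28)² = 38² = 1444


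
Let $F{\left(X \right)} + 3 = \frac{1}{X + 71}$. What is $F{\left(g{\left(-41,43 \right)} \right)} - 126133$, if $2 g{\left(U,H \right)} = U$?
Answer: $- \frac{12739734}{101} \approx -1.2614 \cdot 10^{5}$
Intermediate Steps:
$g{\left(U,H \right)} = \frac{U}{2}$
$F{\left(X \right)} = -3 + \frac{1}{71 + X}$ ($F{\left(X \right)} = -3 + \frac{1}{X + 71} = -3 + \frac{1}{71 + X}$)
$F{\left(g{\left(-41,43 \right)} \right)} - 126133 = \frac{-212 - 3 \cdot \frac{1}{2} \left(-41\right)}{71 + \frac{1}{2} \left(-41\right)} - 126133 = \frac{-212 - - \frac{123}{2}}{71 - \frac{41}{2}} - 126133 = \frac{-212 + \frac{123}{2}}{\frac{101}{2}} - 126133 = \frac{2}{101} \left(- \frac{301}{2}\right) - 126133 = - \frac{301}{101} - 126133 = - \frac{12739734}{101}$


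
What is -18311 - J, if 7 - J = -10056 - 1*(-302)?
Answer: -28072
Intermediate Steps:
J = 9761 (J = 7 - (-10056 - 1*(-302)) = 7 - (-10056 + 302) = 7 - 1*(-9754) = 7 + 9754 = 9761)
-18311 - J = -18311 - 1*9761 = -18311 - 9761 = -28072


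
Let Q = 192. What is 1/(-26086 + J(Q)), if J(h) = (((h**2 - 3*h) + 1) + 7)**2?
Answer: 1/1317373530 ≈ 7.5909e-10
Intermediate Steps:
J(h) = (8 + h**2 - 3*h)**2 (J(h) = ((1 + h**2 - 3*h) + 7)**2 = (8 + h**2 - 3*h)**2)
1/(-26086 + J(Q)) = 1/(-26086 + (8 + 192**2 - 3*192)**2) = 1/(-26086 + (8 + 36864 - 576)**2) = 1/(-26086 + 36296**2) = 1/(-26086 + 1317399616) = 1/1317373530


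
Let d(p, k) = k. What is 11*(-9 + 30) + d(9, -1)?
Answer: 230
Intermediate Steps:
11*(-9 + 30) + d(9, -1) = 11*(-9 + 30) - 1 = 11*21 - 1 = 231 - 1 = 230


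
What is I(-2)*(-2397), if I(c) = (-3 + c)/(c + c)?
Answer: -11985/4 ≈ -2996.3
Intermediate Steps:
I(c) = (-3 + c)/(2*c) (I(c) = (-3 + c)/((2*c)) = (-3 + c)*(1/(2*c)) = (-3 + c)/(2*c))
I(-2)*(-2397) = ((½)*(-3 - 2)/(-2))*(-2397) = ((½)*(-½)*(-5))*(-2397) = (5/4)*(-2397) = -11985/4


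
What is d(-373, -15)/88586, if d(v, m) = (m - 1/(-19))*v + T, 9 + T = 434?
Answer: 114007/1683134 ≈ 0.067735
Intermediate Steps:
T = 425 (T = -9 + 434 = 425)
d(v, m) = 425 + v*(1/19 + m) (d(v, m) = (m - 1/(-19))*v + 425 = (m - 1*(-1/19))*v + 425 = (m + 1/19)*v + 425 = (1/19 + m)*v + 425 = v*(1/19 + m) + 425 = 425 + v*(1/19 + m))
d(-373, -15)/88586 = (425 + (1/19)*(-373) - 15*(-373))/88586 = (425 - 373/19 + 5595)*(1/88586) = (114007/19)*(1/88586) = 114007/1683134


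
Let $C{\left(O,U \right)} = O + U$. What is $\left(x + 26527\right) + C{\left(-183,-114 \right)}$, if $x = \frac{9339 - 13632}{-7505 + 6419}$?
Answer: $\frac{9496691}{362} \approx 26234.0$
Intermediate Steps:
$x = \frac{1431}{362}$ ($x = - \frac{4293}{-1086} = \left(-4293\right) \left(- \frac{1}{1086}\right) = \frac{1431}{362} \approx 3.953$)
$\left(x + 26527\right) + C{\left(-183,-114 \right)} = \left(\frac{1431}{362} + 26527\right) - 297 = \frac{9604205}{362} - 297 = \frac{9496691}{362}$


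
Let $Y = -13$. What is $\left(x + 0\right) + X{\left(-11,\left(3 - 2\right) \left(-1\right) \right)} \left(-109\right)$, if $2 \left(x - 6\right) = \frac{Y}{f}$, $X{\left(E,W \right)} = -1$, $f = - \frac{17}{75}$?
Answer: $\frac{4885}{34} \approx 143.68$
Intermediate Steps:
$f = - \frac{17}{75}$ ($f = \left(-17\right) \frac{1}{75} = - \frac{17}{75} \approx -0.22667$)
$x = \frac{1179}{34}$ ($x = 6 + \frac{\left(-13\right) \frac{1}{- \frac{17}{75}}}{2} = 6 + \frac{\left(-13\right) \left(- \frac{75}{17}\right)}{2} = 6 + \frac{1}{2} \cdot \frac{975}{17} = 6 + \frac{975}{34} = \frac{1179}{34} \approx 34.676$)
$\left(x + 0\right) + X{\left(-11,\left(3 - 2\right) \left(-1\right) \right)} \left(-109\right) = \left(\frac{1179}{34} + 0\right) - -109 = \frac{1179}{34} + 109 = \frac{4885}{34}$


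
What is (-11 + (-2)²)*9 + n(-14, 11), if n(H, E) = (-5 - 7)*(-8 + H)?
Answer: 201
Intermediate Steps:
n(H, E) = 96 - 12*H (n(H, E) = -12*(-8 + H) = 96 - 12*H)
(-11 + (-2)²)*9 + n(-14, 11) = (-11 + (-2)²)*9 + (96 - 12*(-14)) = (-11 + 4)*9 + (96 + 168) = -7*9 + 264 = -63 + 264 = 201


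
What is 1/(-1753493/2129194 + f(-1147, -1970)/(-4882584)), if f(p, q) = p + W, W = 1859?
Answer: -1299496069662/1070386606505 ≈ -1.2140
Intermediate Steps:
f(p, q) = 1859 + p (f(p, q) = p + 1859 = 1859 + p)
1/(-1753493/2129194 + f(-1147, -1970)/(-4882584)) = 1/(-1753493/2129194 + (1859 - 1147)/(-4882584)) = 1/(-1753493*1/2129194 + 712*(-1/4882584)) = 1/(-1753493/2129194 - 89/610323) = 1/(-1070386606505/1299496069662) = -1299496069662/1070386606505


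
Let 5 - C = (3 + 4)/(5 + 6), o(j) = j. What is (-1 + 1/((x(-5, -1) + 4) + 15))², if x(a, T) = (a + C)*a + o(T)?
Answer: 49284/54289 ≈ 0.90781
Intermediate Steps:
C = 48/11 (C = 5 - (3 + 4)/(5 + 6) = 5 - 7/11 = 48/11 ≈ 4.3636)
x(a, T) = T + a*(48/11 + a) (x(a, T) = (a + 48/11)*a + T = (48/11 + a)*a + T = a*(48/11 + a) + T = T + a*(48/11 + a))
(-1 + 1/((x(-5, -1) + 4) + 15))² = (-1 + 1/(((-1 + (-5)² + (48/11)*(-5)) + 4) + 15))² = (-1 + 1/(((-1 + 25 - 240/11) + 4) + 15))² = (-1 + 1/((24/11 + 4) + 15))² = (-1 + 1/(68/11 + 15))² = (-1 + 1/(233/11))² = (-1 + 11/233)² = (-222/233)² = 49284/54289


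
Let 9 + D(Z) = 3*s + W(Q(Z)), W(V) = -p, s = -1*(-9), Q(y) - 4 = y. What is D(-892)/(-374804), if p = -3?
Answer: -21/374804 ≈ -5.6029e-5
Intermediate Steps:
Q(y) = 4 + y
s = 9
W(V) = 3 (W(V) = -1*(-3) = 3)
D(Z) = 21 (D(Z) = -9 + (3*9 + 3) = -9 + (27 + 3) = -9 + 30 = 21)
D(-892)/(-374804) = 21/(-374804) = 21*(-1/374804) = -21/374804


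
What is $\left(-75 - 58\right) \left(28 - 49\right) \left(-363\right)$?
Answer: $-1013859$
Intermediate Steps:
$\left(-75 - 58\right) \left(28 - 49\right) \left(-363\right) = \left(-133\right) \left(-21\right) \left(-363\right) = 2793 \left(-363\right) = -1013859$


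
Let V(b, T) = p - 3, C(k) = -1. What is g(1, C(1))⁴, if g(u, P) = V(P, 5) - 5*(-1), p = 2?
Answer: 256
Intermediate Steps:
V(b, T) = -1 (V(b, T) = 2 - 3 = -1)
g(u, P) = 4 (g(u, P) = -1 - 5*(-1) = -1 + 5 = 4)
g(1, C(1))⁴ = 4⁴ = 256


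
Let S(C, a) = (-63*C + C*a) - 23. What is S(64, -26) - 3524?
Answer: -9243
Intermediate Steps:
S(C, a) = -23 - 63*C + C*a
S(64, -26) - 3524 = (-23 - 63*64 + 64*(-26)) - 3524 = (-23 - 4032 - 1664) - 3524 = -5719 - 3524 = -9243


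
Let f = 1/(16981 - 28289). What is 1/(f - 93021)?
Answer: -11308/1051881469 ≈ -1.0750e-5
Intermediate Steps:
f = -1/11308 (f = 1/(-11308) = -1/11308 ≈ -8.8433e-5)
1/(f - 93021) = 1/(-1/11308 - 93021) = 1/(-1051881469/11308) = -11308/1051881469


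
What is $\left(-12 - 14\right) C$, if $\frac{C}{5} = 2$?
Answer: $-260$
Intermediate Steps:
$C = 10$ ($C = 5 \cdot 2 = 10$)
$\left(-12 - 14\right) C = \left(-12 - 14\right) 10 = \left(-26\right) 10 = -260$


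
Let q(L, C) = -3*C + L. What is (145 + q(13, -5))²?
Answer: 29929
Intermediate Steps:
q(L, C) = L - 3*C
(145 + q(13, -5))² = (145 + (13 - 3*(-5)))² = (145 + (13 + 15))² = (145 + 28)² = 173² = 29929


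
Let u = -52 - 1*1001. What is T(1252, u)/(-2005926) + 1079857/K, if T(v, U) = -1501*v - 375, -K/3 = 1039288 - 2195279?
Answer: 964956546517/772944134222 ≈ 1.2484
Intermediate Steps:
K = 3467973 (K = -3*(1039288 - 2195279) = -3*(-1155991) = 3467973)
u = -1053 (u = -52 - 1001 = -1053)
T(v, U) = -375 - 1501*v
T(1252, u)/(-2005926) + 1079857/K = (-375 - 1501*1252)/(-2005926) + 1079857/3467973 = (-375 - 1879252)*(-1/2005926) + 1079857*(1/3467973) = -1879627*(-1/2005926) + 1079857/3467973 = 1879627/2005926 + 1079857/3467973 = 964956546517/772944134222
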